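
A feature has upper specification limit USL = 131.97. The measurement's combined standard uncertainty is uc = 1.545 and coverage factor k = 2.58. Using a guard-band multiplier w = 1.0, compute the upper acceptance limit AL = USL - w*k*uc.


U = k * uc = 2.58 * 1.545 = 3.9861
guard band g = w * U = 1.0 * 3.9861 = 3.9861
AL = USL - g = 131.97 - 3.9861
AL = 127.9839

127.9839


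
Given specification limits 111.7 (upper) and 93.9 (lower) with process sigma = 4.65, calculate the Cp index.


Cp = (USL - LSL) / (6 * sigma)
= (111.7 - 93.9) / (6 * 4.65)
= 17.8000 / 27.9000
= 0.6380

0.6380


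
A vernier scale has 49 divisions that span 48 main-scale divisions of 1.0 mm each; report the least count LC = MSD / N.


LC = MSD / n_div
= 1.0 / 49
= 0.0204

0.0204


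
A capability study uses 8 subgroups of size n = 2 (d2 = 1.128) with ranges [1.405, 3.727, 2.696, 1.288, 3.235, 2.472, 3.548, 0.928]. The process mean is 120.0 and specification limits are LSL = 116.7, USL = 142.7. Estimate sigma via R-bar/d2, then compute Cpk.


R_bar = (1.405 + 3.727 + 2.696 + 1.288 + 3.235 + 2.472 + 3.548 + 0.928) / 8 = 2.412375
sigma = R_bar / d2 = 2.412375 / 1.128 = 2.1386303
Cp = (USL - LSL)/(6*sigma) = (142.7 - 116.7)/(6*2.1386303) = 2.0262
Cpu = (142.7 - 120.0)/(3*2.1386303) = 3.5381
Cpl = (120.0 - 116.7)/(3*2.1386303) = 0.5143
Cpk = min(Cpu, Cpl) = 0.5143

0.5143


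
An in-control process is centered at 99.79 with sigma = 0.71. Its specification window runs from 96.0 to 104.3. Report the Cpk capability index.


Cpu = (USL - mean) / (3*sigma) = (104.3 - 99.79) / (3*0.71) = 2.1174
Cpl = (mean - LSL) / (3*sigma) = (99.79 - 96.0) / (3*0.71) = 1.7793
Cpk = min(Cpu, Cpl) = 1.7793

1.7793


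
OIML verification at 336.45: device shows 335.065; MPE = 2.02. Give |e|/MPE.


e = indication - reference = 335.065 - 336.45 = -1.3850
|e| = 1.3850
ratio = |e| / MPE = 1.3850 / 2.02
ratio = 0.6856

0.6856


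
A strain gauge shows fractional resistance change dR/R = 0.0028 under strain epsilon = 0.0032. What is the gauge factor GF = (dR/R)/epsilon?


GF = (dR/R) / epsilon
= 0.0028 / 0.0032
= 0.8750

0.8750


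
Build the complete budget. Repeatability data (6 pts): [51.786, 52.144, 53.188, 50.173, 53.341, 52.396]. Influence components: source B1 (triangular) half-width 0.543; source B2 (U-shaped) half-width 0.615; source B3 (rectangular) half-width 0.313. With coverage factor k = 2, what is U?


mean = (51.786 + 52.144 + 53.188 + 50.173 + 53.341 + 52.396) / 6 = 52.17133333
s = sqrt(sum((x - mean)^2)/(n-1)) = 1.1484573
u_A = s / sqrt(n) = 1.1484573 / sqrt(6) = 0.46885573
u_B1 = 0.543 / sqrt(6) = 0.22167882
u_B2 = 0.615 / sqrt(2) = 0.43487067
u_B3 = 0.313 / sqrt(3) = 0.18071063
uc = sqrt(0.46885573^2 + 0.22167882^2 + 0.43487067^2 + 0.18071063^2) = 0.70052554
U = k * uc = 2 * 0.70052554
U = 1.4011

1.4011


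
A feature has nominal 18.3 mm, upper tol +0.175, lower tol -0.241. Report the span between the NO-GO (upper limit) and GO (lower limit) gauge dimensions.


GO = nominal - lower_tol (smallest hole = maximum material condition)
GO = 18.3 - 0.241 = 18.059
NO-GO = nominal + upper_tol (largest hole = least material condition)
NO-GO = 18.3 + 0.175 = 18.475
spread = NO-GO - GO = 18.475 - 18.059 = 0.4160

0.4160


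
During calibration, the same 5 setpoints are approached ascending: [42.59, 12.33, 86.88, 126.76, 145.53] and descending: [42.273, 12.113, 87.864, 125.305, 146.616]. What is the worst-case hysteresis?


|42.59 - 42.273| = 0.3170
|12.33 - 12.113| = 0.2170
|86.88 - 87.864| = 0.9840
|126.76 - 125.305| = 1.4550
|145.53 - 146.616| = 1.0860
hysteresis = max(diffs) = 1.4550

1.4550


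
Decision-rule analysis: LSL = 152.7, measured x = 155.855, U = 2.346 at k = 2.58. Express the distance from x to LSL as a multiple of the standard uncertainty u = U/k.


u = U / k = 2.346 / 2.58 = 0.90930233
margin = |LSL - x| = |152.7 - 155.855| = 3.155
z = margin / u = 3.155 / 0.90930233
z = 3.4697

3.4697


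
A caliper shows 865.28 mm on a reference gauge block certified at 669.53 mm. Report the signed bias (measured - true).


Systematic error = measured - true
= 865.28 - 669.53
= 195.7500

195.7500


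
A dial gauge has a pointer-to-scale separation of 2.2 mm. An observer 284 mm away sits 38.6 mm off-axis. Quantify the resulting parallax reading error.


error = h * offset / d
= 2.2 * 38.6 / 284
= 0.2990

0.2990


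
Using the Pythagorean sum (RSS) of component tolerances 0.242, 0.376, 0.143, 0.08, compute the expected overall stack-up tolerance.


RSS = sqrt(0.242^2 + 0.376^2 + 0.143^2 + 0.08^2)
= sqrt(0.226789)
= 0.4762

0.4762


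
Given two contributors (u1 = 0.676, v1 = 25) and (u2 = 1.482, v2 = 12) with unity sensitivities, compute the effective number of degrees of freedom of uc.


uc = sqrt(u1^2 + u2^2) = sqrt(0.676^2 + 1.482^2) = 1.6288953
v_eff = uc^4 / (u1^4/v1 + u2^4/v2)
= 1.6288953^4 / (0.676^4/25 + 1.482^4/12)
= 7.0400004 / 0.41033968
v_eff = 17.1565

17.1565


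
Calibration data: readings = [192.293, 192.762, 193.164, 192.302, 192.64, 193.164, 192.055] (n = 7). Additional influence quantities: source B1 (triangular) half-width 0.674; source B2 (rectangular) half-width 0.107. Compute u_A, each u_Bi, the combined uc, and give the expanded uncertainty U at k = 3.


mean = (192.293 + 192.762 + 193.164 + 192.302 + 192.64 + 193.164 + 192.055) / 7 = 192.6257143
s = sqrt(sum((x - mean)^2)/(n-1)) = 0.43579151
u_A = s / sqrt(n) = 0.43579151 / sqrt(7) = 0.16471371
u_B1 = 0.674 / sqrt(6) = 0.27515935
u_B2 = 0.107 / sqrt(3) = 0.061776479
uc = sqrt(0.16471371^2 + 0.27515935^2 + 0.061776479^2) = 0.32658783
U = k * uc = 3 * 0.32658783
U = 0.9798

0.9798


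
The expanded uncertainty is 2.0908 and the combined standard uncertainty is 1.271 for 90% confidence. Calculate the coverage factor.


k = U / uc
k = 2.0908 / 1.271
k = 1.645

1.645


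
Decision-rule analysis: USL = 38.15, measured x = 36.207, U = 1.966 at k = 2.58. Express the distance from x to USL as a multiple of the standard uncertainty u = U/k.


u = U / k = 1.966 / 2.58 = 0.7620155
margin = |USL - x| = |38.15 - 36.207| = 1.943
z = margin / u = 1.943 / 0.7620155
z = 2.5498

2.5498


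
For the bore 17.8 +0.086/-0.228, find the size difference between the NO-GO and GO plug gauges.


GO = nominal - lower_tol (smallest hole = maximum material condition)
GO = 17.8 - 0.228 = 17.572
NO-GO = nominal + upper_tol (largest hole = least material condition)
NO-GO = 17.8 + 0.086 = 17.886
spread = NO-GO - GO = 17.886 - 17.572 = 0.3140

0.3140


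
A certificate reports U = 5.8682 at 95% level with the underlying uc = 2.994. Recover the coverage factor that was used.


k = U / uc
k = 5.8682 / 2.994
k = 1.96

1.96


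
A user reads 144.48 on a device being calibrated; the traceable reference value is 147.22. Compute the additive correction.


Correction = standard - reading
= 147.22 - 144.48
= 2.7400

2.7400


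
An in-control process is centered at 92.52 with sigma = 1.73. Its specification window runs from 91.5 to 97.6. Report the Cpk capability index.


Cpu = (USL - mean) / (3*sigma) = (97.6 - 92.52) / (3*1.73) = 0.9788
Cpl = (mean - LSL) / (3*sigma) = (92.52 - 91.5) / (3*1.73) = 0.1965
Cpk = min(Cpu, Cpl) = 0.1965

0.1965


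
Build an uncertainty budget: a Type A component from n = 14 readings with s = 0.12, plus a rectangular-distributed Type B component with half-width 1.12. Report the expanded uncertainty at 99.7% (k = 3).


u_A = s / sqrt(n) = 0.12 / sqrt(14) = 0.032071349
u_B = half_width / sqrt(3) = 1.12 / sqrt(3) = 0.6466323
uc = sqrt(u_A^2 + u_B^2) = sqrt(0.032071349^2 + 0.6466323^2) = 0.64742714
U = k * uc = 3 * 0.64742714
U = 1.9423

1.9423


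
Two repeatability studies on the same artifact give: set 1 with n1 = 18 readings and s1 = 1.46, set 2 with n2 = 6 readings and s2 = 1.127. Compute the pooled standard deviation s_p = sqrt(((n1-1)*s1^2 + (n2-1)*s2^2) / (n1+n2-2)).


s_p = sqrt(((n1-1)*s1^2 + (n2-1)*s2^2) / (n1+n2-2))
numerator = (18-1)*1.46^2 + (6-1)*1.127^2 = 36.2372 + 6.350645 = 42.587845
denominator = 18 + 6 - 2 = 22
s_p^2 = 42.587845 / 22 = 1.9358111
s_p = sqrt(1.9358111) = 1.3913

1.3913


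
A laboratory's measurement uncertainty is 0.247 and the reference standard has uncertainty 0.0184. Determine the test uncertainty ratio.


TUR = u_lab / u_ref
= 0.247 / 0.0184
= 13.4239

13.4239


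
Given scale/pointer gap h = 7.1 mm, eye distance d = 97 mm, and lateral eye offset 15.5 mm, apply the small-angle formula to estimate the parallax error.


error = h * offset / d
= 7.1 * 15.5 / 97
= 1.1345

1.1345


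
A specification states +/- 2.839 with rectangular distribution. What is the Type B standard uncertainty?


u_B = half_width / sqrt(3)
u_B = 2.839 / 1.7320508
u_B = 1.6391

1.6391


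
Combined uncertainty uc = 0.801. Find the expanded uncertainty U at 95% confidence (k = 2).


U = k * uc
U = 2 * 0.801
U = 1.6020

1.6020


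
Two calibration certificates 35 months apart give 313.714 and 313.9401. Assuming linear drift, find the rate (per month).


rate = (v2 - v1) / months
= (313.9401 - 313.714) / 35
= 0.2261 / 35
= 0.0065

0.0065


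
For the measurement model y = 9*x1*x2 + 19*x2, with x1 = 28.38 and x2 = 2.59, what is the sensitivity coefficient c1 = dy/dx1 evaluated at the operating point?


y = 9*x1*x2 + 19*x2
dy/dx1 = 9*x2
Evaluate at x2 = 2.59: c1 = 9 * 2.59
c1 = 23.3100

23.3100


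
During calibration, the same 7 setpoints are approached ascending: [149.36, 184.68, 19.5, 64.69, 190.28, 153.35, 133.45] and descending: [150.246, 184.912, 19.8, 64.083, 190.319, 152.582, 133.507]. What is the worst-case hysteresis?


|149.36 - 150.246| = 0.8860
|184.68 - 184.912| = 0.2320
|19.5 - 19.8| = 0.3000
|64.69 - 64.083| = 0.6070
|190.28 - 190.319| = 0.0390
|153.35 - 152.582| = 0.7680
|133.45 - 133.507| = 0.0570
hysteresis = max(diffs) = 0.8860

0.8860


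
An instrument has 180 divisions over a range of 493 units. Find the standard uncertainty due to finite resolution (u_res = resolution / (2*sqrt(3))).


resolution = range / divisions
resolution = 493 / 180 = 2.7388889
u_res = resolution / (2*sqrt(3))
u_res = 2.7388889 / 3.4641016
u_res = 0.7906

0.7906


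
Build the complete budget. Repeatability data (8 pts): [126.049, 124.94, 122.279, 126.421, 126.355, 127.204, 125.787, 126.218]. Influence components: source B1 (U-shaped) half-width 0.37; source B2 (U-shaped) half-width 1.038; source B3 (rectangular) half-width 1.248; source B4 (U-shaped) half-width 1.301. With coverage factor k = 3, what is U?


mean = (126.049 + 124.94 + 122.279 + 126.421 + 126.355 + 127.204 + 125.787 + 126.218) / 8 = 125.656625
s = sqrt(sum((x - mean)^2)/(n-1)) = 1.5059105
u_A = s / sqrt(n) = 1.5059105 / sqrt(8) = 0.53241976
u_B1 = 0.37 / sqrt(2) = 0.26162951
u_B2 = 1.038 / sqrt(2) = 0.73397684
u_B3 = 1.248 / sqrt(3) = 0.72053314
u_B4 = 1.301 / sqrt(2) = 0.91994592
uc = sqrt(0.53241976^2 + 0.26162951^2 + 0.73397684^2 + 0.72053314^2 + 0.91994592^2) = 1.5020357
U = k * uc = 3 * 1.5020357
U = 4.5061

4.5061


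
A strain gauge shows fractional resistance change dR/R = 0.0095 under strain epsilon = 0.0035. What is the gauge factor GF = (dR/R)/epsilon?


GF = (dR/R) / epsilon
= 0.0095 / 0.0035
= 2.7143

2.7143


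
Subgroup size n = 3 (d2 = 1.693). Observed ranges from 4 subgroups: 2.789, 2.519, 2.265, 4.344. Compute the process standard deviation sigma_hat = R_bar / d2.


R_bar = (2.789 + 2.519 + 2.265 + 4.344) / 4
R_bar = 11.917 / 4 = 2.97925
sigma_hat = R_bar / d2 = 2.97925 / 1.693 = 1.7597

1.7597


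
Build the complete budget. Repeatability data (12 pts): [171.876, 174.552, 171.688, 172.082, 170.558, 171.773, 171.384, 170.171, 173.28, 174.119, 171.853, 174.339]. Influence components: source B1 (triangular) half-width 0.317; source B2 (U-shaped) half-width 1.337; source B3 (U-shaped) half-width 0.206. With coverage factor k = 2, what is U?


mean = (171.876 + 174.552 + 171.688 + 172.082 + 170.558 + 171.773 + 171.384 + 170.171 + 173.28 + 174.119 + 171.853 + 174.339) / 12 = 172.30625
s = sqrt(sum((x - mean)^2)/(n-1)) = 1.4454745
u_A = s / sqrt(n) = 1.4454745 / sqrt(12) = 0.41727255
u_B1 = 0.317 / sqrt(6) = 0.12941471
u_B2 = 1.337 / sqrt(2) = 0.94540177
u_B3 = 0.206 / sqrt(2) = 0.145664
uc = sqrt(0.41727255^2 + 0.12941471^2 + 0.94540177^2 + 0.145664^2) = 1.0516021
U = k * uc = 2 * 1.0516021
U = 2.1032

2.1032


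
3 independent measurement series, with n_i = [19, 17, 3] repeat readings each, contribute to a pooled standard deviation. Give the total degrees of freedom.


nu = sum_i (n_i - 1)
nu = ((19 - 1) + (17 - 1) + (3 - 1))
nu = 18 + 16 + 2
nu = 36

36


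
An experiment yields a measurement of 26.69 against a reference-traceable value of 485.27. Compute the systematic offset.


Systematic error = measured - true
= 26.69 - 485.27
= -458.5800

-458.5800


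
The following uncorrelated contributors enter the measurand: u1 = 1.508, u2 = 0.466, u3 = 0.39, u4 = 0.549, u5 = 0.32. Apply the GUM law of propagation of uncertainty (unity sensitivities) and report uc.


uc = sqrt(1.508^2 + 0.466^2 + 0.39^2 + 0.549^2 + 0.32^2)
uc = sqrt(3.047121)
uc = 1.7456

1.7456


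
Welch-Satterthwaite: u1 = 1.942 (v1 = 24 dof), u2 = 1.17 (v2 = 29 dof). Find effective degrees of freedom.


uc = sqrt(u1^2 + u2^2) = sqrt(1.942^2 + 1.17^2) = 2.267215
v_eff = uc^4 / (u1^4/v1 + u2^4/v2)
= 2.267215^4 / (1.942^4/24 + 1.17^4/29)
= 26.422313 / 0.65724957
v_eff = 40.2013

40.2013


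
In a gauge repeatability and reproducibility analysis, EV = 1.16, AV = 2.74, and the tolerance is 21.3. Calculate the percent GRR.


GRR = sqrt(EV^2 + AV^2) = sqrt(1.16^2 + 2.74^2) = 2.9754327
%GRR = GRR / tol * 100 = 2.9754327 / 21.3 * 100
%GRR = 13.9692

13.9692


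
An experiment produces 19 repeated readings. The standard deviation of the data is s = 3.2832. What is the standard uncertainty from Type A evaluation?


u_A = s / sqrt(n)
u_A = 3.2832 / sqrt(19)
u_A = 3.2832 / 4.3588989
u_A = 0.7532

0.7532


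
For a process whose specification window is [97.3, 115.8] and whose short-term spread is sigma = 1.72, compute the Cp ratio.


Cp = (USL - LSL) / (6 * sigma)
= (115.8 - 97.3) / (6 * 1.72)
= 18.5000 / 10.3200
= 1.7926

1.7926


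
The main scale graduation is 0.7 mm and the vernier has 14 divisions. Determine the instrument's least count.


LC = MSD / n_div
= 0.7 / 14
= 0.0500

0.0500


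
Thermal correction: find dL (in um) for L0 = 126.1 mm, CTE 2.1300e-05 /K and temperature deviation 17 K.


dL = L * alpha * dT
= 126.1 * 2.1300e-05 * 17
= 0.0456608 mm
dL_um = 0.0456608 * 1000 = 45.6608 um

45.6608


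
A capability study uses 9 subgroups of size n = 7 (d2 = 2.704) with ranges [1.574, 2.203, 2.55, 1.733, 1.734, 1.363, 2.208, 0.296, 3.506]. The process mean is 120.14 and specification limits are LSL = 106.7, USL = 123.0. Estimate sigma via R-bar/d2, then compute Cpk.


R_bar = (1.574 + 2.203 + 2.55 + 1.733 + 1.734 + 1.363 + 2.208 + 0.296 + 3.506) / 9 = 1.9074444
sigma = R_bar / d2 = 1.9074444 / 2.704 = 0.70541583
Cp = (USL - LSL)/(6*sigma) = (123.0 - 106.7)/(6*0.70541583) = 3.8512
Cpu = (123.0 - 120.14)/(3*0.70541583) = 1.3514
Cpl = (120.14 - 106.7)/(3*0.70541583) = 6.3509
Cpk = min(Cpu, Cpl) = 1.3514

1.3514


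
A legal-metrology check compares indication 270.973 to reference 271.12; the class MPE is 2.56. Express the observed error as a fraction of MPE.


e = indication - reference = 270.973 - 271.12 = -0.1470
|e| = 0.1470
ratio = |e| / MPE = 0.1470 / 2.56
ratio = 0.0574

0.0574


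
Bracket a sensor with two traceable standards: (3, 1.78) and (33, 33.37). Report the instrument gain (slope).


slope = (y2 - y1) / (x2 - x1)
= (33.37 - 1.78) / (33 - 3)
= 31.5900 / 30
= 1.0530

1.0530


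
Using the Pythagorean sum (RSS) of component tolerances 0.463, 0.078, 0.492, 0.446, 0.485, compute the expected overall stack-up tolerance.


RSS = sqrt(0.463^2 + 0.078^2 + 0.492^2 + 0.446^2 + 0.485^2)
= sqrt(0.896658)
= 0.9469

0.9469


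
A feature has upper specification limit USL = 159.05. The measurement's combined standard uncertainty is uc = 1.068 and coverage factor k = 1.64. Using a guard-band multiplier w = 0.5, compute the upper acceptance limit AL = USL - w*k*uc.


U = k * uc = 1.64 * 1.068 = 1.75152
guard band g = w * U = 0.5 * 1.75152 = 0.87576
AL = USL - g = 159.05 - 0.87576
AL = 158.1742

158.1742


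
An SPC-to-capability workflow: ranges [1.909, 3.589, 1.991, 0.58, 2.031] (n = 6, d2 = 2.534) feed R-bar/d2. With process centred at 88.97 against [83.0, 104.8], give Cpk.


R_bar = (1.909 + 3.589 + 1.991 + 0.58 + 2.031) / 5 = 2.02
sigma = R_bar / d2 = 2.02 / 2.534 = 0.79715864
Cp = (USL - LSL)/(6*sigma) = (104.8 - 83.0)/(6*0.79715864) = 4.5579
Cpu = (104.8 - 88.97)/(3*0.79715864) = 6.6193
Cpl = (88.97 - 83.0)/(3*0.79715864) = 2.4964
Cpk = min(Cpu, Cpl) = 2.4964

2.4964


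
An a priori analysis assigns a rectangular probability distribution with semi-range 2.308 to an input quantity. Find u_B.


u_B = half_width / sqrt(3)
u_B = 2.308 / 1.7320508
u_B = 1.3325

1.3325


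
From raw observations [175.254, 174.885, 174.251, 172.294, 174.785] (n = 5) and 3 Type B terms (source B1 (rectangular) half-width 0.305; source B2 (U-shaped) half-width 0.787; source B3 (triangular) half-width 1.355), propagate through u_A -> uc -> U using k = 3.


mean = (175.254 + 174.885 + 174.251 + 172.294 + 174.785) / 5 = 174.2938
s = sqrt(sum((x - mean)^2)/(n-1)) = 1.1740753
u_A = s / sqrt(n) = 1.1740753 / sqrt(5) = 0.52506244
u_B1 = 0.305 / sqrt(3) = 0.17609183
u_B2 = 0.787 / sqrt(2) = 0.55649304
u_B3 = 1.355 / sqrt(6) = 0.55317643
uc = sqrt(0.52506244^2 + 0.17609183^2 + 0.55649304^2 + 0.55317643^2) = 0.9604101
U = k * uc = 3 * 0.9604101
U = 2.8812

2.8812


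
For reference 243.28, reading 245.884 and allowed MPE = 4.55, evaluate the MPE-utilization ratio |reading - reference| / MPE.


e = indication - reference = 245.884 - 243.28 = 2.6040
|e| = 2.6040
ratio = |e| / MPE = 2.6040 / 4.55
ratio = 0.5723

0.5723


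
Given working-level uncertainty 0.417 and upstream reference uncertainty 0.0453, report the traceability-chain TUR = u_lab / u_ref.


TUR = u_lab / u_ref
= 0.417 / 0.0453
= 9.2053

9.2053


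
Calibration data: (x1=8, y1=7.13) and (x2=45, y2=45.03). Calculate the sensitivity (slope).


slope = (y2 - y1) / (x2 - x1)
= (45.03 - 7.13) / (45 - 8)
= 37.9000 / 37
= 1.0243

1.0243


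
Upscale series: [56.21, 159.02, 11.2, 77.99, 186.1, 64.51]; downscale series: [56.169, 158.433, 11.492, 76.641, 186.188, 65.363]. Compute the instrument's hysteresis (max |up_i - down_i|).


|56.21 - 56.169| = 0.0410
|159.02 - 158.433| = 0.5870
|11.2 - 11.492| = 0.2920
|77.99 - 76.641| = 1.3490
|186.1 - 186.188| = 0.0880
|64.51 - 65.363| = 0.8530
hysteresis = max(diffs) = 1.3490

1.3490


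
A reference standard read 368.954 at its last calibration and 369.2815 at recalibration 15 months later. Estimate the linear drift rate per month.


rate = (v2 - v1) / months
= (369.2815 - 368.954) / 15
= 0.3275 / 15
= 0.0218

0.0218


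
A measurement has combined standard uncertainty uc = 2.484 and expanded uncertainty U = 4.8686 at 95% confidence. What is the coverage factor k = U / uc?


k = U / uc
k = 4.8686 / 2.484
k = 1.96

1.96


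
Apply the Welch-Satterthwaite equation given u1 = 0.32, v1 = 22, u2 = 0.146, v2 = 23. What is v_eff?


uc = sqrt(u1^2 + u2^2) = sqrt(0.32^2 + 0.146^2) = 0.35173285
v_eff = uc^4 / (u1^4/v1 + u2^4/v2)
= 0.35173285^4 / (0.32^4/22 + 0.146^4/23)
= 0.015305648 / 0.00049638075
v_eff = 30.8345

30.8345


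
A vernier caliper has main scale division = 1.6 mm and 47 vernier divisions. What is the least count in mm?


LC = MSD / n_div
= 1.6 / 47
= 0.0340

0.0340


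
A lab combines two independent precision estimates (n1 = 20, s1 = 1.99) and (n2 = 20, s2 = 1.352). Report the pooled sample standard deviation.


s_p = sqrt(((n1-1)*s1^2 + (n2-1)*s2^2) / (n1+n2-2))
numerator = (20-1)*1.99^2 + (20-1)*1.352^2 = 75.2419 + 34.730176 = 109.97208
denominator = 20 + 20 - 2 = 38
s_p^2 = 109.97208 / 38 = 2.8940021
s_p = sqrt(2.8940021) = 1.7012

1.7012


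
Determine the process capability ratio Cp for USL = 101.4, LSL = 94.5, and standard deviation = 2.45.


Cp = (USL - LSL) / (6 * sigma)
= (101.4 - 94.5) / (6 * 2.45)
= 6.9000 / 14.7000
= 0.4694

0.4694


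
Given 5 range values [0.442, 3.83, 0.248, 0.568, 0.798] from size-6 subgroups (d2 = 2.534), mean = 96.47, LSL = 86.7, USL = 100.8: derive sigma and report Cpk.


R_bar = (0.442 + 3.83 + 0.248 + 0.568 + 0.798) / 5 = 1.1772
sigma = R_bar / d2 = 1.1772 / 2.534 = 0.46456196
Cp = (USL - LSL)/(6*sigma) = (100.8 - 86.7)/(6*0.46456196) = 5.0585
Cpu = (100.8 - 96.47)/(3*0.46456196) = 3.1069
Cpl = (96.47 - 86.7)/(3*0.46456196) = 7.0102
Cpk = min(Cpu, Cpl) = 3.1069

3.1069


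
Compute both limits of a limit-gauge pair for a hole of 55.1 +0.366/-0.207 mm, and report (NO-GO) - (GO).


GO = nominal - lower_tol (smallest hole = maximum material condition)
GO = 55.1 - 0.207 = 54.893
NO-GO = nominal + upper_tol (largest hole = least material condition)
NO-GO = 55.1 + 0.366 = 55.466
spread = NO-GO - GO = 55.466 - 54.893 = 0.5730

0.5730


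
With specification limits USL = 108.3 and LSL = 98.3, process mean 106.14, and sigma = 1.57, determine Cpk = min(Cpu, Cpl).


Cpu = (USL - mean) / (3*sigma) = (108.3 - 106.14) / (3*1.57) = 0.4586
Cpl = (mean - LSL) / (3*sigma) = (106.14 - 98.3) / (3*1.57) = 1.6645
Cpk = min(Cpu, Cpl) = 0.4586

0.4586


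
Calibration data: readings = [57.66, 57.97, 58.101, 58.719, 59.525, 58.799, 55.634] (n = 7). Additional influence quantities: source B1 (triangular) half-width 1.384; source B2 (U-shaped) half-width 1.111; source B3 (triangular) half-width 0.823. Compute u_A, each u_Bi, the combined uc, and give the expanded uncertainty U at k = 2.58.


mean = (57.66 + 57.97 + 58.101 + 58.719 + 59.525 + 58.799 + 55.634) / 7 = 58.05828571
s = sqrt(sum((x - mean)^2)/(n-1)) = 1.2370572
u_A = s / sqrt(n) = 1.2370572 / sqrt(7) = 0.46756367
u_B1 = 1.384 / sqrt(6) = 0.56501563
u_B2 = 1.111 / sqrt(2) = 0.78559563
u_B3 = 0.823 / sqrt(6) = 0.33598834
uc = sqrt(0.46756367^2 + 0.56501563^2 + 0.78559563^2 + 0.33598834^2) = 1.1260138
U = k * uc = 2.58 * 1.1260138
U = 2.9051

2.9051


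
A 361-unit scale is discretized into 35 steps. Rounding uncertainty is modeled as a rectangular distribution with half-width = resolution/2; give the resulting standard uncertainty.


resolution = range / divisions
resolution = 361 / 35 = 10.314286
u_res = resolution / (2*sqrt(3))
u_res = 10.314286 / 3.4641016
u_res = 2.9775

2.9775


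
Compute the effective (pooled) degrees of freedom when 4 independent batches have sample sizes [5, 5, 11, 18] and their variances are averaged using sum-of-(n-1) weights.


nu = sum_i (n_i - 1)
nu = ((5 - 1) + (5 - 1) + (11 - 1) + (18 - 1))
nu = 4 + 4 + 10 + 17
nu = 35

35


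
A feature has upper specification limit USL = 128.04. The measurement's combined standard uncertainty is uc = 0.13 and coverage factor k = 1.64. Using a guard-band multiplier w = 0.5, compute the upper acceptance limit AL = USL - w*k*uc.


U = k * uc = 1.64 * 0.13 = 0.2132
guard band g = w * U = 0.5 * 0.2132 = 0.1066
AL = USL - g = 128.04 - 0.1066
AL = 127.9334

127.9334


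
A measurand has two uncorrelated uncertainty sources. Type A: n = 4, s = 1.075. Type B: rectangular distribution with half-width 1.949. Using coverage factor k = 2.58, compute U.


u_A = s / sqrt(n) = 1.075 / sqrt(4) = 0.5375
u_B = half_width / sqrt(3) = 1.949 / sqrt(3) = 1.1252557
uc = sqrt(u_A^2 + u_B^2) = sqrt(0.5375^2 + 1.1252557^2) = 1.2470391
U = k * uc = 2.58 * 1.2470391
U = 3.2174

3.2174


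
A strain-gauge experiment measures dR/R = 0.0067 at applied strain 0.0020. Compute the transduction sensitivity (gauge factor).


GF = (dR/R) / epsilon
= 0.0067 / 0.0020
= 3.3500

3.3500


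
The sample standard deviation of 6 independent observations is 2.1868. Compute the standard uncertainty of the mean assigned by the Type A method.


u_A = s / sqrt(n)
u_A = 2.1868 / sqrt(6)
u_A = 2.1868 / 2.4494897
u_A = 0.8928

0.8928


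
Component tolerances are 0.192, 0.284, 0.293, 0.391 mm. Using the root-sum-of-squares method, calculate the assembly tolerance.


RSS = sqrt(0.192^2 + 0.284^2 + 0.293^2 + 0.391^2)
= sqrt(0.35625)
= 0.5969

0.5969


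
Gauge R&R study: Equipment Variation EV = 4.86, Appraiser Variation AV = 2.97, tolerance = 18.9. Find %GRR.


GRR = sqrt(EV^2 + AV^2) = sqrt(4.86^2 + 2.97^2) = 5.6956562
%GRR = GRR / tol * 100 = 5.6956562 / 18.9 * 100
%GRR = 30.1357

30.1357


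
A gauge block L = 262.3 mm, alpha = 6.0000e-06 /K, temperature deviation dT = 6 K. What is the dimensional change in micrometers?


dL = L * alpha * dT
= 262.3 * 6.0000e-06 * 6
= 0.0094428 mm
dL_um = 0.0094428 * 1000 = 9.4428 um

9.4428


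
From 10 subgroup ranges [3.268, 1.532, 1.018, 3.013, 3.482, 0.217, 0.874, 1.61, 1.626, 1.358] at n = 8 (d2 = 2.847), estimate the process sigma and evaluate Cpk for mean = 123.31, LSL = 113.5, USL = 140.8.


R_bar = (3.268 + 1.532 + 1.018 + 3.013 + 3.482 + 0.217 + 0.874 + 1.61 + 1.626 + 1.358) / 10 = 1.7998
sigma = R_bar / d2 = 1.7998 / 2.847 = 0.63217422
Cp = (USL - LSL)/(6*sigma) = (140.8 - 113.5)/(6*0.63217422) = 7.1974
Cpu = (140.8 - 123.31)/(3*0.63217422) = 9.2221
Cpl = (123.31 - 113.5)/(3*0.63217422) = 5.1726
Cpk = min(Cpu, Cpl) = 5.1726

5.1726


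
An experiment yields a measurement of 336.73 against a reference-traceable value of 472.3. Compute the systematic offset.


Systematic error = measured - true
= 336.73 - 472.3
= -135.5700

-135.5700


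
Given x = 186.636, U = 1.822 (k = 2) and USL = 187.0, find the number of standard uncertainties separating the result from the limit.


u = U / k = 1.822 / 2 = 0.911
margin = |USL - x| = |187.0 - 186.636| = 0.364
z = margin / u = 0.364 / 0.911
z = 0.3996

0.3996


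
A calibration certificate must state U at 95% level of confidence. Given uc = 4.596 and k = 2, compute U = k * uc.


U = k * uc
U = 2 * 4.596
U = 9.1920

9.1920


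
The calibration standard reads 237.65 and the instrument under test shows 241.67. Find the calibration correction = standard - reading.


Correction = standard - reading
= 237.65 - 241.67
= -4.0200

-4.0200


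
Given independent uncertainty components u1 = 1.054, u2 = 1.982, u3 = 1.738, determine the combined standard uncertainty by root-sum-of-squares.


uc = sqrt(1.054^2 + 1.982^2 + 1.738^2)
uc = sqrt(8.059884)
uc = 2.8390

2.8390


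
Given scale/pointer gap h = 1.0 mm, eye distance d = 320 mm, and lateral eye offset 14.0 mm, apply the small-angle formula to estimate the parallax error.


error = h * offset / d
= 1.0 * 14.0 / 320
= 0.0437

0.0437


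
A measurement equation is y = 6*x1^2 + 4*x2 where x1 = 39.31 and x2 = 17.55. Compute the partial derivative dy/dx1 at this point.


y = 6*x1^2 + 4*x2
dy/dx1 = 2*6*x1
Evaluate at x1 = 39.31: c1 = 12 * 39.31
c1 = 471.7200

471.7200


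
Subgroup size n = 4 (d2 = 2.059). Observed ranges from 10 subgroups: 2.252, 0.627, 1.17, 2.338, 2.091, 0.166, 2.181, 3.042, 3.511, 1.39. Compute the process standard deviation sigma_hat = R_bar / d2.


R_bar = (2.252 + 0.627 + 1.17 + 2.338 + 2.091 + 0.166 + 2.181 + 3.042 + 3.511 + 1.39) / 10
R_bar = 18.768 / 10 = 1.8768
sigma_hat = R_bar / d2 = 1.8768 / 2.059 = 0.9115

0.9115


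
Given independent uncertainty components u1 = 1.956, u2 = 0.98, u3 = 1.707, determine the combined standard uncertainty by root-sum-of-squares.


uc = sqrt(1.956^2 + 0.98^2 + 1.707^2)
uc = sqrt(7.700185)
uc = 2.7749

2.7749


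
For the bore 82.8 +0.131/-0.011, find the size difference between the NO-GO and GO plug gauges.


GO = nominal - lower_tol (smallest hole = maximum material condition)
GO = 82.8 - 0.011 = 82.789
NO-GO = nominal + upper_tol (largest hole = least material condition)
NO-GO = 82.8 + 0.131 = 82.931
spread = NO-GO - GO = 82.931 - 82.789 = 0.1420

0.1420


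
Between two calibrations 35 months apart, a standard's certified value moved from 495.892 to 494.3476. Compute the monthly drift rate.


rate = (v2 - v1) / months
= (494.3476 - 495.892) / 35
= -1.5444 / 35
= -0.0441

-0.0441


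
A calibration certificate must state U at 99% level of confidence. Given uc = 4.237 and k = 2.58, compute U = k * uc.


U = k * uc
U = 2.58 * 4.237
U = 10.9315

10.9315


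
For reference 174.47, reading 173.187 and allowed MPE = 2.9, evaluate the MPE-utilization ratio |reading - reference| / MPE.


e = indication - reference = 173.187 - 174.47 = -1.2830
|e| = 1.2830
ratio = |e| / MPE = 1.2830 / 2.9
ratio = 0.4424

0.4424


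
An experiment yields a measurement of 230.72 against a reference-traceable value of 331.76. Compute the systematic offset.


Systematic error = measured - true
= 230.72 - 331.76
= -101.0400

-101.0400


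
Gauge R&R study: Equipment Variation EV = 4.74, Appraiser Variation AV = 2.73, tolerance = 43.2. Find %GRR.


GRR = sqrt(EV^2 + AV^2) = sqrt(4.74^2 + 2.73^2) = 5.4699634
%GRR = GRR / tol * 100 = 5.4699634 / 43.2 * 100
%GRR = 12.6620

12.6620


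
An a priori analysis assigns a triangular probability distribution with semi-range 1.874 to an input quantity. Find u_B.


u_B = half_width / sqrt(6)
u_B = 1.874 / 2.4494897
u_B = 0.7651

0.7651


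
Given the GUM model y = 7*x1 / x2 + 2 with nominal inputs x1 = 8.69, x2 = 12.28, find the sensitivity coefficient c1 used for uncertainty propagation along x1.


y = 7*x1 / x2 + 2
dy/dx1 = 7/x2
Evaluate at x2 = 12.28: c1 = 7 / 12.28
c1 = 0.5700

0.5700


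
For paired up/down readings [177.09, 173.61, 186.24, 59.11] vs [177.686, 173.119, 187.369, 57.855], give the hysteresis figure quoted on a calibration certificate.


|177.09 - 177.686| = 0.5960
|173.61 - 173.119| = 0.4910
|186.24 - 187.369| = 1.1290
|59.11 - 57.855| = 1.2550
hysteresis = max(diffs) = 1.2550

1.2550


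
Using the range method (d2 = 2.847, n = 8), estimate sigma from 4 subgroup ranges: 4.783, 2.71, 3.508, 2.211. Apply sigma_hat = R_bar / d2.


R_bar = (4.783 + 2.71 + 3.508 + 2.211) / 4
R_bar = 13.212 / 4 = 3.303
sigma_hat = R_bar / d2 = 3.303 / 2.847 = 1.1602

1.1602


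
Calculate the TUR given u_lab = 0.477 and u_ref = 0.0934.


TUR = u_lab / u_ref
= 0.477 / 0.0934
= 5.1071

5.1071


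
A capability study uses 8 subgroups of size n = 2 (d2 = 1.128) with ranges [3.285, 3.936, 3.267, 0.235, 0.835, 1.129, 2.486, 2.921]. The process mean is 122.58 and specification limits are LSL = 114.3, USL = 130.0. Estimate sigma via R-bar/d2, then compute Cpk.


R_bar = (3.285 + 3.936 + 3.267 + 0.235 + 0.835 + 1.129 + 2.486 + 2.921) / 8 = 2.26175
sigma = R_bar / d2 = 2.26175 / 1.128 = 2.0050975
Cp = (USL - LSL)/(6*sigma) = (130.0 - 114.3)/(6*2.0050975) = 1.3050
Cpu = (130.0 - 122.58)/(3*2.0050975) = 1.2335
Cpl = (122.58 - 114.3)/(3*2.0050975) = 1.3765
Cpk = min(Cpu, Cpl) = 1.2335

1.2335


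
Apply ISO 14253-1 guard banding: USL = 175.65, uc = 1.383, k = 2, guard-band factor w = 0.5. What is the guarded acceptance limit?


U = k * uc = 2 * 1.383 = 2.766
guard band g = w * U = 0.5 * 2.766 = 1.383
AL = USL - g = 175.65 - 1.383
AL = 174.2670

174.2670


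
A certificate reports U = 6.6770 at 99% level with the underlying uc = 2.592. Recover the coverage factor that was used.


k = U / uc
k = 6.6770 / 2.592
k = 2.576

2.576


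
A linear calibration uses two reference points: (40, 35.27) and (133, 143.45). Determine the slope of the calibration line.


slope = (y2 - y1) / (x2 - x1)
= (143.45 - 35.27) / (133 - 40)
= 108.1800 / 93
= 1.1632

1.1632


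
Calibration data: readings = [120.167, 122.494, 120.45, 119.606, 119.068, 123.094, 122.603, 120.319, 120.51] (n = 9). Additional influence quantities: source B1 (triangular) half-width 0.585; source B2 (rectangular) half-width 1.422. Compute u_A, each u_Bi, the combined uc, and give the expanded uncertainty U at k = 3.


mean = (120.167 + 122.494 + 120.45 + 119.606 + 119.068 + 123.094 + 122.603 + 120.319 + 120.51) / 9 = 120.9234444
s = sqrt(sum((x - mean)^2)/(n-1)) = 1.436569
u_A = s / sqrt(n) = 1.436569 / sqrt(9) = 0.47885633
u_B1 = 0.585 / sqrt(6) = 0.23882525
u_B2 = 1.422 / sqrt(3) = 0.82099208
uc = sqrt(0.47885633^2 + 0.23882525^2 + 0.82099208^2) = 0.97998412
U = k * uc = 3 * 0.97998412
U = 2.9400

2.9400


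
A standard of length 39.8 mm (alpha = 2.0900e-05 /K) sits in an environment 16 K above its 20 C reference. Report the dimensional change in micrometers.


dL = L * alpha * dT
= 39.8 * 2.0900e-05 * 16
= 0.0133091 mm
dL_um = 0.0133091 * 1000 = 13.3091 um

13.3091


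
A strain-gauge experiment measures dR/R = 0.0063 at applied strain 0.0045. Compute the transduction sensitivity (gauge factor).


GF = (dR/R) / epsilon
= 0.0063 / 0.0045
= 1.4000

1.4000


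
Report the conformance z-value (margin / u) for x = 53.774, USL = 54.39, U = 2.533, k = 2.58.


u = U / k = 2.533 / 2.58 = 0.98178295
margin = |USL - x| = |54.39 - 53.774| = 0.616
z = margin / u = 0.616 / 0.98178295
z = 0.6274

0.6274


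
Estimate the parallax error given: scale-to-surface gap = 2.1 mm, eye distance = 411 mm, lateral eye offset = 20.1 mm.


error = h * offset / d
= 2.1 * 20.1 / 411
= 0.1027

0.1027


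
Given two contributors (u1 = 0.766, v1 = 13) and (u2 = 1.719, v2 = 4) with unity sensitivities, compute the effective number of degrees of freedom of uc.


uc = sqrt(u1^2 + u2^2) = sqrt(0.766^2 + 1.719^2) = 1.881945
v_eff = uc^4 / (u1^4/v1 + u2^4/v2)
= 1.881945^4 / (0.766^4/13 + 1.719^4/4)
= 12.543759 / 2.2094319
v_eff = 5.6774

5.6774


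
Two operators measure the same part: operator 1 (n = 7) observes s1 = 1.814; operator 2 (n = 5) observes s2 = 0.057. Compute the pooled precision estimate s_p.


s_p = sqrt(((n1-1)*s1^2 + (n2-1)*s2^2) / (n1+n2-2))
numerator = (7-1)*1.814^2 + (5-1)*0.057^2 = 19.743576 + 0.012996 = 19.756572
denominator = 7 + 5 - 2 = 10
s_p^2 = 19.756572 / 10 = 1.9756572
s_p = sqrt(1.9756572) = 1.4056

1.4056


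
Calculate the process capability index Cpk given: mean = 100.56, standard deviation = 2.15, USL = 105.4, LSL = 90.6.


Cpu = (USL - mean) / (3*sigma) = (105.4 - 100.56) / (3*2.15) = 0.7504
Cpl = (mean - LSL) / (3*sigma) = (100.56 - 90.6) / (3*2.15) = 1.5442
Cpk = min(Cpu, Cpl) = 0.7504

0.7504


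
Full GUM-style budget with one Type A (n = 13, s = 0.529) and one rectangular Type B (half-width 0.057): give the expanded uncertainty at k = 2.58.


u_A = s / sqrt(n) = 0.529 / sqrt(13) = 0.1467182
u_B = half_width / sqrt(3) = 0.057 / sqrt(3) = 0.032908965
uc = sqrt(u_A^2 + u_B^2) = sqrt(0.1467182^2 + 0.032908965^2) = 0.15036366
U = k * uc = 2.58 * 0.15036366
U = 0.3879

0.3879


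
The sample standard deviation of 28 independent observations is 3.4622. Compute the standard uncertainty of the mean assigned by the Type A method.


u_A = s / sqrt(n)
u_A = 3.4622 / sqrt(28)
u_A = 3.4622 / 5.2915026
u_A = 0.6543

0.6543


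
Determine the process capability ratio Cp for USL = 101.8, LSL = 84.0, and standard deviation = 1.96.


Cp = (USL - LSL) / (6 * sigma)
= (101.8 - 84.0) / (6 * 1.96)
= 17.8000 / 11.7600
= 1.5136

1.5136


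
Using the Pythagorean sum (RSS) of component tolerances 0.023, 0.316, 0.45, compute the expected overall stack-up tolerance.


RSS = sqrt(0.023^2 + 0.316^2 + 0.45^2)
= sqrt(0.302885)
= 0.5503

0.5503


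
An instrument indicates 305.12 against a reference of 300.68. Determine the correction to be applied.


Correction = standard - reading
= 300.68 - 305.12
= -4.4400

-4.4400


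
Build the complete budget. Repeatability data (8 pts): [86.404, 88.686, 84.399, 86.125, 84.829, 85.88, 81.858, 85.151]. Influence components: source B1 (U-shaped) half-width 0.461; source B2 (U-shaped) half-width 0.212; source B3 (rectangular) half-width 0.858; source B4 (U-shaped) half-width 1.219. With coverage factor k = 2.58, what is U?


mean = (86.404 + 88.686 + 84.399 + 86.125 + 84.829 + 85.88 + 81.858 + 85.151) / 8 = 85.4165
s = sqrt(sum((x - mean)^2)/(n-1)) = 1.9455248
u_A = s / sqrt(n) = 1.9455248 / sqrt(8) = 0.68784689
u_B1 = 0.461 / sqrt(2) = 0.32597623
u_B2 = 0.212 / sqrt(2) = 0.14990664
u_B3 = 0.858 / sqrt(3) = 0.49536653
u_B4 = 1.219 / sqrt(2) = 0.86196317
uc = sqrt(0.68784689^2 + 0.32597623^2 + 0.14990664^2 + 0.49536653^2 + 0.86196317^2) = 1.2610449
U = k * uc = 2.58 * 1.2610449
U = 3.2535

3.2535


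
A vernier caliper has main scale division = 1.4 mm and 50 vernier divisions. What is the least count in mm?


LC = MSD / n_div
= 1.4 / 50
= 0.0280

0.0280


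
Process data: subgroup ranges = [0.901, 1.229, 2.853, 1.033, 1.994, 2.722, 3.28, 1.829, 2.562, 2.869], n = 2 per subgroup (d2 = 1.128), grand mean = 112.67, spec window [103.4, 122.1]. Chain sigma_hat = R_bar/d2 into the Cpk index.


R_bar = (0.901 + 1.229 + 2.853 + 1.033 + 1.994 + 2.722 + 3.28 + 1.829 + 2.562 + 2.869) / 10 = 2.1272
sigma = R_bar / d2 = 2.1272 / 1.128 = 1.8858156
Cp = (USL - LSL)/(6*sigma) = (122.1 - 103.4)/(6*1.8858156) = 1.6527
Cpu = (122.1 - 112.67)/(3*1.8858156) = 1.6668
Cpl = (112.67 - 103.4)/(3*1.8858156) = 1.6385
Cpk = min(Cpu, Cpl) = 1.6385

1.6385


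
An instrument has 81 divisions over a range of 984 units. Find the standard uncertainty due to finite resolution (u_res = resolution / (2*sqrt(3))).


resolution = range / divisions
resolution = 984 / 81 = 12.148148
u_res = resolution / (2*sqrt(3))
u_res = 12.148148 / 3.4641016
u_res = 3.5069

3.5069


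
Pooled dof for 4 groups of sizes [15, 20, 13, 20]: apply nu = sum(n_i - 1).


nu = sum_i (n_i - 1)
nu = ((15 - 1) + (20 - 1) + (13 - 1) + (20 - 1))
nu = 14 + 19 + 12 + 19
nu = 64

64


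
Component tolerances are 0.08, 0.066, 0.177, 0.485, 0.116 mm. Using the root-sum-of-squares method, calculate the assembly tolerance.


RSS = sqrt(0.08^2 + 0.066^2 + 0.177^2 + 0.485^2 + 0.116^2)
= sqrt(0.290766)
= 0.5392

0.5392


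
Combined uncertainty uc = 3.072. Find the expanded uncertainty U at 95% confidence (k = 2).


U = k * uc
U = 2 * 3.072
U = 6.1440

6.1440


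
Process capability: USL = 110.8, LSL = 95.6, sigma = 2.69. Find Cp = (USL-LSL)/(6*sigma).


Cp = (USL - LSL) / (6 * sigma)
= (110.8 - 95.6) / (6 * 2.69)
= 15.2000 / 16.1400
= 0.9418

0.9418


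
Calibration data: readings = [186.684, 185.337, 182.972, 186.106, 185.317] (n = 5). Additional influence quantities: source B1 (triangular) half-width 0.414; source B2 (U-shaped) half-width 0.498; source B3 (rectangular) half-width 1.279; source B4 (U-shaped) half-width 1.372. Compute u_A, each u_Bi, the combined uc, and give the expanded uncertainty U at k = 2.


mean = (186.684 + 185.337 + 182.972 + 186.106 + 185.317) / 5 = 185.2832
s = sqrt(sum((x - mean)^2)/(n-1)) = 1.4128803
u_A = s / sqrt(n) = 1.4128803 / sqrt(5) = 0.63185928
u_B1 = 0.414 / sqrt(6) = 0.16901479
u_B2 = 0.498 / sqrt(2) = 0.35213918
u_B3 = 1.279 / sqrt(3) = 0.73843099
u_B4 = 1.372 / sqrt(2) = 0.9701505
uc = sqrt(0.63185928^2 + 0.16901479^2 + 0.35213918^2 + 0.73843099^2 + 0.9701505^2) = 1.4276857
U = k * uc = 2 * 1.4276857
U = 2.8554

2.8554


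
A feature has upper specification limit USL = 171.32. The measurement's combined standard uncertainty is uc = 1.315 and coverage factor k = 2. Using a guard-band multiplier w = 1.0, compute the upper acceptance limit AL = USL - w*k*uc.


U = k * uc = 2 * 1.315 = 2.63
guard band g = w * U = 1.0 * 2.63 = 2.63
AL = USL - g = 171.32 - 2.63
AL = 168.6900

168.6900


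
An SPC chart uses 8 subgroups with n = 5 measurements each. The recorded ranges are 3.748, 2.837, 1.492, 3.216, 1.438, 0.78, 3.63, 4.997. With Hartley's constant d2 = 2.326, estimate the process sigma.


R_bar = (3.748 + 2.837 + 1.492 + 3.216 + 1.438 + 0.78 + 3.63 + 4.997) / 8
R_bar = 22.138 / 8 = 2.76725
sigma_hat = R_bar / d2 = 2.76725 / 2.326 = 1.1897

1.1897


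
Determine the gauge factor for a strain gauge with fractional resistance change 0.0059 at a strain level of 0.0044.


GF = (dR/R) / epsilon
= 0.0059 / 0.0044
= 1.3409

1.3409
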